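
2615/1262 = 2 + 91/1262 ≈ 2.07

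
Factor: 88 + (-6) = 2^1 * 41^1 = 82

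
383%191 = 1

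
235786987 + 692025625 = 927812612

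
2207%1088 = 31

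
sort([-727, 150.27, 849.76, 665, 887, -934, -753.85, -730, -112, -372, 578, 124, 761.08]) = [-934, -753.85, -730, -727, -372, -112, 124, 150.27, 578, 665, 761.08, 849.76, 887]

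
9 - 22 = -13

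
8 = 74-66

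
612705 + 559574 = 1172279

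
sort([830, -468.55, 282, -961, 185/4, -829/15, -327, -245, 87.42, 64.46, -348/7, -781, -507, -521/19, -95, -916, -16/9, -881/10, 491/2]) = [-961, -916, -781, -507, -468.55, -327, -245, -95, -881/10, -829/15, -348/7, -521/19, -16/9, 185/4, 64.46, 87.42, 491/2, 282, 830]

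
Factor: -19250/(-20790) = 3^(-3)*5^2 = 25/27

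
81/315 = 9/35 ≈ 0.257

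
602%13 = 4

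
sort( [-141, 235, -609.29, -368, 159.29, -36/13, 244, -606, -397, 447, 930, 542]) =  [-609.29, -606, -397, -368, -141, -36/13, 159.29, 235, 244, 447, 542, 930]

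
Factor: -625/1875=-1 * 3^(-1)=-1/3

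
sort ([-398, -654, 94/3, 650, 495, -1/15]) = [-654, -398, -1/15, 94/3, 495, 650]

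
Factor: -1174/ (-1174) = 1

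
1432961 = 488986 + 943975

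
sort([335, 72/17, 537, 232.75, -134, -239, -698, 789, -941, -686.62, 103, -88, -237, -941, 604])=[-941, -941, -698, -686.62, -239, -237, -134, -88, 72/17, 103, 232.75, 335, 537, 604, 789]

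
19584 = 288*68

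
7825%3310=1205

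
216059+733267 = 949326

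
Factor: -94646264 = -1*2^3*523^1*22621^1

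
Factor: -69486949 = -1*7^2*1418101^1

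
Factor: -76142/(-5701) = 2^1*11^1*3461^1*5701^(-1)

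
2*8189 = 16378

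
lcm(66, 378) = 4158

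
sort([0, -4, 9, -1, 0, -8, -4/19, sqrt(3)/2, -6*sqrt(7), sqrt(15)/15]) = [-6*sqrt(7), -8, -4, -1, -4/19, 0, 0, sqrt(15)/15, sqrt(3)/2, 9]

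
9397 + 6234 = 15631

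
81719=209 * 391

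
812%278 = 256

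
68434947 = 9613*7119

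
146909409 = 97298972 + 49610437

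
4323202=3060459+1262743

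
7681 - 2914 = 4767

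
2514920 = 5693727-3178807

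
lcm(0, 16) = 0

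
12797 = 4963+7834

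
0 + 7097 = 7097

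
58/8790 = 29/4395 ≈ 0.00660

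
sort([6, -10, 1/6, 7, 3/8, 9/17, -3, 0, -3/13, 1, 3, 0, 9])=[-10, -3, -3/13, 0, 0, 1/6, 3/8, 9/17, 1, 3, 6, 7, 9]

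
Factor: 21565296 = 2^4*3^2*149759^1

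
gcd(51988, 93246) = 2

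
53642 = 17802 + 35840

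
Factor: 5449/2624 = 2^(-6)*41^(-1)*5449^1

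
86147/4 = 21536+3/4 = 21536.75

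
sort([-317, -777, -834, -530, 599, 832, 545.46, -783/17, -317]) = [-834, -777, -530, -317, -317, -783/17, 545.46, 599, 832]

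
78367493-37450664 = 40916829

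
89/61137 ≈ 0.00146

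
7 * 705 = 4935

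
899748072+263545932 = 1163294004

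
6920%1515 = 860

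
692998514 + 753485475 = 1446483989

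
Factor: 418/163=2^1*11^1*19^1*163^(-1)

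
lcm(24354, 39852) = 438372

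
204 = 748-544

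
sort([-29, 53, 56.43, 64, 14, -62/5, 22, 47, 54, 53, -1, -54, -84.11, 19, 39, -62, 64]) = [-84.11, -62, -54, -29, -62/5, -1, 14, 19, 22, 39, 47, 53, 53, 54, 56.43, 64, 64]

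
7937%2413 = 698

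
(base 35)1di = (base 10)1698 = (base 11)1304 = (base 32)1l2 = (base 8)3242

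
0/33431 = 0 = 0.00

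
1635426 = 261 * 6266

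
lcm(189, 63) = 189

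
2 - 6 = -4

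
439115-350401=88714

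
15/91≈0.165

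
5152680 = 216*23855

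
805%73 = 2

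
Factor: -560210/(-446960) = 2^(-3)*7^1*37^(-1)*53^1 = 371/296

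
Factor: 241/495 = 3^ (-2)*5^ (-1)*11^ (-1)*241^1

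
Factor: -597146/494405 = -1*2^1*5^(-1)*11^1*61^(-1)*1621^(-1)*27143^1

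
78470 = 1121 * 70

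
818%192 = 50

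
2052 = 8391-6339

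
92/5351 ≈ 0.0172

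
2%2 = 0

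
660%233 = 194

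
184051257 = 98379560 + 85671697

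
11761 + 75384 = 87145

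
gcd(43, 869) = 1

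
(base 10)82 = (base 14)5c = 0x52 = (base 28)2q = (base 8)122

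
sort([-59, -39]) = [-59, -39]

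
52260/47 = 1111 + 43/47 ≈ 1111.91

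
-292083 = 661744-953827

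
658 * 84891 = 55858278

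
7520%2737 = 2046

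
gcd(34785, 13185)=45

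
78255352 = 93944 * 833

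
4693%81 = 76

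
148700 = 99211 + 49489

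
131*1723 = 225713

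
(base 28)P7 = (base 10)707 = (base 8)1303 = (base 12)4AB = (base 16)2C3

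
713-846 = -133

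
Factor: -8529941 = -1*7^1*23^1*52981^1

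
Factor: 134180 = 2^2*5^1*6709^1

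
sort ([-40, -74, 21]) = [-74, -40, 21]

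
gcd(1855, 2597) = 371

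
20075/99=1825/9 ≈ 202.78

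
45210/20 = 4521/2 = 2260.50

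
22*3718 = 81796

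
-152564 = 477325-629889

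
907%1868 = 907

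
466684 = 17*27452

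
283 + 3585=3868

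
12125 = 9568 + 2557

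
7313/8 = 914 + 1/8 ≈ 914.13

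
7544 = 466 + 7078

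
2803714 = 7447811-4644097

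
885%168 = 45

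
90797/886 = 102 + 425/886 ≈ 102.48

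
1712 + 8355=10067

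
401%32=17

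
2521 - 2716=-195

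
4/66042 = 2/33021 ≈ 0.0000606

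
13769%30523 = 13769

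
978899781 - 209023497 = 769876284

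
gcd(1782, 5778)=54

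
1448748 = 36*40243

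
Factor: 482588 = 2^2 * 120647^1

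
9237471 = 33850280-24612809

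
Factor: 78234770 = 2^1*5^1*7823477^1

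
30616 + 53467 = 84083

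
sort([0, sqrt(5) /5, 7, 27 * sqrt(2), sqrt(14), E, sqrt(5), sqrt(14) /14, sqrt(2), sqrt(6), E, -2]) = [-2, 0, sqrt(14) /14, sqrt(5) /5, sqrt(2), sqrt(5), sqrt(6), E, E, sqrt(14), 7, 27 * sqrt(2)]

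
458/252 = 1 + 103/126 ≈ 1.82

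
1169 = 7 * 167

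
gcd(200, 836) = 4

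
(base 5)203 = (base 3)1222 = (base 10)53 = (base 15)38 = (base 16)35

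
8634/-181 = -47-127/181 ≈ -47.70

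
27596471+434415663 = 462012134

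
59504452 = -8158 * (-7294)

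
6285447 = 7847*801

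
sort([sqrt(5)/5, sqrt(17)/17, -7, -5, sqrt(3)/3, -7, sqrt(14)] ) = [-7, -7, -5, sqrt(17)/17, sqrt(5)/5, sqrt(3)/3, sqrt(14)] 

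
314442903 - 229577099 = 84865804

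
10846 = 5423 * 2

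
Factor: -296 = -1 * 2^3 * 37^1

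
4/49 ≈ 0.0816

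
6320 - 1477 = 4843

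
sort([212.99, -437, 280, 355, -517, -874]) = [-874, -517, -437, 212.99, 280, 355]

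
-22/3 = -7-1/3 ≈ -7.33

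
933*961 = 896613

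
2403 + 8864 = 11267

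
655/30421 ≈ 0.0215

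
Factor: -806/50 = -1 * 5^(-2) * 13^1 * 31^1 = -403/25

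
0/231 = 0 = 0.00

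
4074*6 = 24444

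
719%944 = 719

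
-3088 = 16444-19532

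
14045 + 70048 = 84093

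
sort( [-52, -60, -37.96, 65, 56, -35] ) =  [-60, -52, -37.96, -35, 56, 65] 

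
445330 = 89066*5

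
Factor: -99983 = -1*13^1*7691^1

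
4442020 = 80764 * 55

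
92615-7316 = 85299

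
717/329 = 2 + 59/329 ≈ 2.18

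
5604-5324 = 280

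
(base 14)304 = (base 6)2424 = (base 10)592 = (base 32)ig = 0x250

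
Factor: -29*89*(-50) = 2^1*5^2*29^1*89^1 = 129050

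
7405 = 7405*1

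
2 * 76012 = 152024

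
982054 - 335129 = 646925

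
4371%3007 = 1364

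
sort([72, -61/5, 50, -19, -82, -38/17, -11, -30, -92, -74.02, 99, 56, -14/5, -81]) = [-92, -82, -81, -74.02, -30, -19, -61/5, -11, -14/5, -38/17, 50, 56, 72, 99]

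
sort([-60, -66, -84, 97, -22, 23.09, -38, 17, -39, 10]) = [-84, -66, -60, -39, -38, -22, 10, 17, 23.09, 97]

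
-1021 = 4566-5587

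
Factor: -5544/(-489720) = 3^1 * 5^(-1) * 53^(-1) = 3/265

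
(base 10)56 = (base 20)2g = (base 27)22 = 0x38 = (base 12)48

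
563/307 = 1 + 256/307≈1.83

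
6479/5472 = 1+53/288 ≈ 1.18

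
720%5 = 0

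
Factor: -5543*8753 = -1*23^1*241^1*8753^1 = -48517879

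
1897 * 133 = 252301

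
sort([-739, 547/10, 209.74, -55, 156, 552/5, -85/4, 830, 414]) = [-739, -55, -85/4, 547/10, 552/5, 156, 209.74, 414, 830]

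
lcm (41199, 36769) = 3419517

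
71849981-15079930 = 56770051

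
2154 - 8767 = -6613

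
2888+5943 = 8831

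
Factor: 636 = 2^2*3^1*53^1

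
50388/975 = 51+17/25 = 51.68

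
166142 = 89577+76565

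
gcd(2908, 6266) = 2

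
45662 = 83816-38154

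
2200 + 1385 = 3585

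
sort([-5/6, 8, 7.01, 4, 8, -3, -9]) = [-9, -3, -5/6, 4, 7.01, 8, 8]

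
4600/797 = 5 + 615/797 ≈ 5.77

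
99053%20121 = 18569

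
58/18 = 3 + 2/9 ≈ 3.22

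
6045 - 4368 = 1677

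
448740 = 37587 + 411153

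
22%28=22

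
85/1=85=85.00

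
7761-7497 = 264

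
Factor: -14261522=-1*2^1*11^1*41^1*97^1*163^1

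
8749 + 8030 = 16779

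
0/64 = 0 = 0.00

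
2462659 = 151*16309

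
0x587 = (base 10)1415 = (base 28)1mf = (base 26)22b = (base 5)21130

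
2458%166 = 134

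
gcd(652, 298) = 2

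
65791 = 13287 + 52504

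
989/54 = 18 + 17/54 ≈ 18.31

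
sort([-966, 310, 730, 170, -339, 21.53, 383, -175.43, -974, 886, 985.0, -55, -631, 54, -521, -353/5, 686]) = [-974, -966, -631, -521, -339, -175.43, -353/5, -55, 21.53, 54, 170, 310, 383, 686, 730, 886, 985.0]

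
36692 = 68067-31375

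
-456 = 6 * (-76)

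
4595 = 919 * 5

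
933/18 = 51 + 5/6≈51.83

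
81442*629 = 51227018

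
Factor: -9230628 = -1 * 2^2 * 3^1 * 11^1 * 69929^1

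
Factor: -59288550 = -1 * 2^1 * 3^1 * 5^2 * 19^1 * 71^1 * 293^1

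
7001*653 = 4571653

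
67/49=1 + 18/49 ≈ 1.37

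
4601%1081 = 277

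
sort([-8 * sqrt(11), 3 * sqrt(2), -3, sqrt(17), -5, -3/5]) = [-8 * sqrt(11), -5, -3, -3/5, sqrt(17), 3 * sqrt(2)]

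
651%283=85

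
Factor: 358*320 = 2^7*5^1*179^1 = 114560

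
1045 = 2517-1472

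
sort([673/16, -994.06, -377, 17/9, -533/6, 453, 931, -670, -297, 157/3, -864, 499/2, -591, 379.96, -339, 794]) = [-994.06, -864, -670, -591, -377, -339, -297, -533/6, 17/9, 673/16, 157/3, 499/2, 379.96, 453, 794, 931]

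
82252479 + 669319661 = 751572140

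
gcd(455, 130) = 65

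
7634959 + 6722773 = 14357732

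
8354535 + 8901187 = 17255722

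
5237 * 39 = 204243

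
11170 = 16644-5474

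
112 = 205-93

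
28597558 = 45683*626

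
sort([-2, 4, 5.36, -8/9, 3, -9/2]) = [-9/2, -2, -8/9, 3, 4, 5.36]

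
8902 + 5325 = 14227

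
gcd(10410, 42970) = 10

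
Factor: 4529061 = 3^3 * 43^1 * 47^1 * 83^1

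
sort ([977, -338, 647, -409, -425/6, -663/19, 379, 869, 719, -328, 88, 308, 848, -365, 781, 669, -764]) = [-764, -409, -365, -338, -328, -425/6, -663/19, 88, 308, 379, 647, 669, 719, 781, 848, 869, 977]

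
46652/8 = 5831 + 1/2 = 5831.50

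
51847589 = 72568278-20720689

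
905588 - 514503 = 391085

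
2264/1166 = 1+549/583 ≈ 1.94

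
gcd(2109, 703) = 703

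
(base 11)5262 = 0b1101100110101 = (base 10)6965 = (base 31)77l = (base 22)e8d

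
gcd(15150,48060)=30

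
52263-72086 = -19823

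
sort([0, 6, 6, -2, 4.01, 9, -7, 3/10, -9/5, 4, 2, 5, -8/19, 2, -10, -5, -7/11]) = [-10, -7, -5, -2, -9/5, -7/11, -8/19, 0, 3/10, 2, 2, 4, 4.01, 5, 6, 6, 9]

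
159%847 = 159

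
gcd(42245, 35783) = 1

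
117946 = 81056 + 36890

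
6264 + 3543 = 9807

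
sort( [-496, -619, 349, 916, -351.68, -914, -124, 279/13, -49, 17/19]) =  [-914, -619, -496, -351.68, -124, -49, 17/19, 279/13, 349, 916]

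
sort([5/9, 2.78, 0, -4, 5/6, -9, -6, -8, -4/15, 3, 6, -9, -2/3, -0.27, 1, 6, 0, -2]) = [-9, -9, -8, -6, -4, -2, -2/3, -0.27, -4/15, 0, 0, 5/9, 5/6, 1, 2.78, 3, 6, 6]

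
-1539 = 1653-3192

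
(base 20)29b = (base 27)19j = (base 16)3df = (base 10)991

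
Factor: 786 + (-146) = 2^7 * 5^1 = 640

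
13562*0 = 0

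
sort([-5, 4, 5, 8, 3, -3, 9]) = [-5, -3, 3, 4, 5, 8, 9]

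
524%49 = 34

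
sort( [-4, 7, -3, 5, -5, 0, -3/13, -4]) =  [-5, -4, -4, -3, -3/13, 0, 5, 7]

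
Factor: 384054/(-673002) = -1*3^(-2)*23^2*103^(-1) = -529/927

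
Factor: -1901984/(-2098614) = 2^4*3^(-1)*7^1*29^(-1)*1213^1*1723^(-1) = 135856/149901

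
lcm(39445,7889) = 39445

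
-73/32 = -2 - 9/32 ≈ -2.28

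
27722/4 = 6930 + 1/2 = 6930.50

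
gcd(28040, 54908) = 4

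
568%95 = 93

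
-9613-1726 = -11339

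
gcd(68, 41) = 1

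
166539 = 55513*3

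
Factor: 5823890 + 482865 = 5^1*7^1*13^1*83^1*167^1 = 6306755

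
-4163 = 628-4791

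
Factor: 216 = 2^3 * 3^3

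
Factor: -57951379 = -1 * 541^1 * 107119^1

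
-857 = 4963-5820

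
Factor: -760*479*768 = -1*2^11*3^1*5^1*19^1*479^1 = -279582720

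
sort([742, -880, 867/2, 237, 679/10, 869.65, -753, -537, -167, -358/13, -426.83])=[-880, -753, -537, -426.83, -167, -358/13, 679/10, 237, 867/2, 742, 869.65]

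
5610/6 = 935 = 935.00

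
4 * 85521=342084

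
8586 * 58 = 497988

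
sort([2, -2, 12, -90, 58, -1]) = [-90, -2, -1, 2, 12, 58]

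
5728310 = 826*6935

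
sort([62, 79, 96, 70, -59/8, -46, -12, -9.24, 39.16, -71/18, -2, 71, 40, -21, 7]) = [-46, -21, -12, -9.24, -59/8, -71/18, -2, 7, 39.16, 40, 62, 70, 71, 79, 96]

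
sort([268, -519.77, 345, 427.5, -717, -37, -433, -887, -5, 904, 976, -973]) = [-973, -887, -717, -519.77, -433, -37, -5, 268, 345, 427.5, 904, 976]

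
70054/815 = 85 + 779/815 ≈ 85.96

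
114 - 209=-95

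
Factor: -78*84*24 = -1*2^6*3^3*7^1*13^1 = -157248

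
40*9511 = 380440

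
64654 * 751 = 48555154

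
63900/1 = 63900 = 63900.00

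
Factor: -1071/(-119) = 3^2 = 9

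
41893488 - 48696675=-6803187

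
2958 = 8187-5229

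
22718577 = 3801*5977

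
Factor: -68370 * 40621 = -1 * 2^1 * 3^1 * 5^1 * 7^2 * 43^1 * 53^1 * 829^1 = -2777257770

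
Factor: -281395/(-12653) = 5^1 * 167^1 * 337^1 * 12653^(-1)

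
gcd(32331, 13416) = 39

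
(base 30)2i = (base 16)4e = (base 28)2m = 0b1001110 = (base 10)78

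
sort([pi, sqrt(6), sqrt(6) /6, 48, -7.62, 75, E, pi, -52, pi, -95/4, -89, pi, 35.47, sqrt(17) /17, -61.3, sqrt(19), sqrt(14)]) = [-89, -61.3, -52, -95/4, -7.62, sqrt(17) /17, sqrt(6) /6, sqrt(6), E, pi, pi, pi, pi, sqrt(14), sqrt(19), 35.47, 48, 75]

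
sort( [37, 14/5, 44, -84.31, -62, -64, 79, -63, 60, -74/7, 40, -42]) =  [-84.31, -64, -63, -62, -42, -74/7, 14/5, 37, 40, 44, 60, 79]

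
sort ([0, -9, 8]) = [-9, 0, 8]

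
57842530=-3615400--61457930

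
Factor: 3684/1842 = 2^1 = 2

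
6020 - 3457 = 2563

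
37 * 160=5920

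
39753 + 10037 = 49790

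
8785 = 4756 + 4029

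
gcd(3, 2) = 1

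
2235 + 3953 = 6188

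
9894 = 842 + 9052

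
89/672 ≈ 0.132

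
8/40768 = 1/5096 ≈ 0.000196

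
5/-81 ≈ -0.0617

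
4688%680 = 608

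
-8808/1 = -8808 = -8808.00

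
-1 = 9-10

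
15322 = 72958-57636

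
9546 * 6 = 57276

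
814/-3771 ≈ -0.216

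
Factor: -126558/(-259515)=2^1 * 5^(-1) * 73^(-1) * 89^1=178/365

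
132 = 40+92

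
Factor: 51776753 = 7^1*7396679^1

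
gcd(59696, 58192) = 16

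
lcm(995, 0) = 0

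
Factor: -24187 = -1 * 19^2 * 67^1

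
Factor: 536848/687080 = 2^1 * 5^(-1) * 13^1 * 29^1 * 193^(-1) = 754/965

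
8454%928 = 102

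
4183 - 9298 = -5115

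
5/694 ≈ 0.00720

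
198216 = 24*8259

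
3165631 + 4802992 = 7968623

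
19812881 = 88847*223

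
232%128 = 104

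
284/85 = 3 + 29/85 ≈ 3.34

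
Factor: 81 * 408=2^3 * 3^5 * 17^1=33048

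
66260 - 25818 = 40442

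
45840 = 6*7640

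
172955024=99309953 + 73645071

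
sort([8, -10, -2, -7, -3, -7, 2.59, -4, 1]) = [-10, -7, -7, -4, -3, -2, 1, 2.59, 8]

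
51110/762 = 67 + 28/381 ≈ 67.07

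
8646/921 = 2882/307 ≈ 9.39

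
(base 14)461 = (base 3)1012012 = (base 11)720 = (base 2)1101100101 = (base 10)869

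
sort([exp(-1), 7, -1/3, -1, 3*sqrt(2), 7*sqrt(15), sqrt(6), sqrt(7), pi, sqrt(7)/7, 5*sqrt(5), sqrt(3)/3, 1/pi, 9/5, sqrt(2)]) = [-1, -1/3, 1/pi, exp(-1), sqrt(7)/7, sqrt(3)/3, sqrt(2), 9/5, sqrt(6), sqrt(7), pi, 3*sqrt(2), 7, 5*sqrt(5), 7*sqrt(15)]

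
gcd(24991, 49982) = 24991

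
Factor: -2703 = -1 * 3^1 * 17^1 * 53^1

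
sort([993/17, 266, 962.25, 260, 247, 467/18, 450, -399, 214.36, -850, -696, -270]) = [-850, -696, -399, -270, 467/18, 993/17, 214.36, 247, 260, 266, 450, 962.25]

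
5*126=630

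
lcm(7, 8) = 56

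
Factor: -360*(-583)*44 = 2^5*3^2*5^1*11^2*53^1 = 9234720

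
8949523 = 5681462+3268061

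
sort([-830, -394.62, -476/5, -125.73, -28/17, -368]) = [-830, -394.62, -368, -125.73, -476/5, -28/17]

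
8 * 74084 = 592672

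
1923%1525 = 398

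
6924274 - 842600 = 6081674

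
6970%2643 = 1684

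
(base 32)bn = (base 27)do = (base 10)375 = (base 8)567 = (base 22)h1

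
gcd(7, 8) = 1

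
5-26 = -21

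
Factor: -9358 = -1*2^1*4679^1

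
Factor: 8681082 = 2^1*3^1*53^1*27299^1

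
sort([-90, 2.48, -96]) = [-96, -90, 2.48]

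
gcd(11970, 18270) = 630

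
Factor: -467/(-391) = 17^(-1)*23^(-1)*467^1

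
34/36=17/18 ≈ 0.944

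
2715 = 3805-1090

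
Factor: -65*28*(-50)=2^3*5^3*7^1*13^1=91000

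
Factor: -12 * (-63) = 2^2 * 3^3 * 7^1 = 756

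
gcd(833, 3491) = 1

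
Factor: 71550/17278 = 3^3*5^2*163^(-1) = 675/163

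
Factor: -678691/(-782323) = 13^1*17^(-1)*37^1*83^1*2707^(-1) = 39923/46019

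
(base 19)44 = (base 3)2222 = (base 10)80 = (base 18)48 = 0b1010000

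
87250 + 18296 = 105546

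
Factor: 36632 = 2^3*19^1*241^1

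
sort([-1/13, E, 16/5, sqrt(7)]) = [-1/13, sqrt(7), E, 16/5]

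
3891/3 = 1297 = 1297.00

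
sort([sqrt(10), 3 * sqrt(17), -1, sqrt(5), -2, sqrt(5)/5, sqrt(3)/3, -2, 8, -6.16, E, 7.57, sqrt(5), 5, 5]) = [-6.16, -2, -2, -1, sqrt(5)/5, sqrt(3)/3, sqrt(5), sqrt(5), E, sqrt(10), 5, 5, 7.57, 8, 3 * sqrt(17)]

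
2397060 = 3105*772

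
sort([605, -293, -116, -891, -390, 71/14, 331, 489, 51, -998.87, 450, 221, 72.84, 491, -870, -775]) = [-998.87, -891, -870, -775, -390, -293, -116, 71/14, 51, 72.84, 221, 331, 450, 489, 491, 605]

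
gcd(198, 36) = 18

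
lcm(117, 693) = 9009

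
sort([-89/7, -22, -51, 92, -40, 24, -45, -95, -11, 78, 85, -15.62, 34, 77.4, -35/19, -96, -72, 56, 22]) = [-96, -95, -72, -51, -45, -40, -22, -15.62, -89/7, -11, -35/19, 22, 24, 34, 56, 77.4, 78, 85, 92]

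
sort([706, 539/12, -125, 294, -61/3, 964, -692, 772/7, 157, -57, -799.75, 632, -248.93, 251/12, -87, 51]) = [-799.75, -692, -248.93, -125, -87, -57, -61/3, 251/12, 539/12, 51, 772/7, 157, 294, 632, 706, 964]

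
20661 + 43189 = 63850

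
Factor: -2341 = -1 * 2341^1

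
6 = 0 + 6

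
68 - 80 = -12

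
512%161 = 29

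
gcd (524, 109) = 1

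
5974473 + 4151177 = 10125650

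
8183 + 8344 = 16527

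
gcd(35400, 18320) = 40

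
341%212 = 129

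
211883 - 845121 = -633238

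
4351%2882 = 1469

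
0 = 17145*0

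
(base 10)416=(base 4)12200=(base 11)349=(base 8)640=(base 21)jh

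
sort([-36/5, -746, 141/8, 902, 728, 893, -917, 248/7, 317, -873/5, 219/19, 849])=[-917, -746, -873/5, -36/5, 219/19, 141/8, 248/7, 317, 728, 849, 893, 902]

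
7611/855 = 2537/285 ≈ 8.90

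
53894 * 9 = 485046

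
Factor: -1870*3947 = -1*2^1*5^1*11^1*17^1*3947^1 = -7380890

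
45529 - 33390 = 12139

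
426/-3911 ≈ -0.109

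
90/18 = 5 = 5.00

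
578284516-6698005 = 571586511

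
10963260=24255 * 452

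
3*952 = 2856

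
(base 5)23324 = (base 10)1714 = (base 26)2do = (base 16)6b2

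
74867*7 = 524069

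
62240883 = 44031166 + 18209717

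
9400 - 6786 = 2614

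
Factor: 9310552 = 2^3 * 61^1 * 19079^1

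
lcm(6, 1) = 6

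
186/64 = 93/32 ≈ 2.91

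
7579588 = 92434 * 82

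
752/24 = 31 + 1/3 ≈ 31.33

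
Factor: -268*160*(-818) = 2^8*5^1*67^1*409^1 = 35075840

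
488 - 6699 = -6211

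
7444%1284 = 1024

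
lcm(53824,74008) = 592064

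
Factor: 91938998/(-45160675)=-1*2^1*5^(-2)*7^(-1)*239^1*192341^1*258061^(-1)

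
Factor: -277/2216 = -1*2^(-3) = -1/8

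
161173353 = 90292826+70880527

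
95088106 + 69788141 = 164876247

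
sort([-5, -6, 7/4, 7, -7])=[-7, -6, -5, 7/4, 7]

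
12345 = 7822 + 4523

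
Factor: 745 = 5^1 * 149^1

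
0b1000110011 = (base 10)563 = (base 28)k3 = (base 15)278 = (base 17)1g2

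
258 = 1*258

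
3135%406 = 293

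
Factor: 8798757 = 3^1 * 11^2 * 24239^1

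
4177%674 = 133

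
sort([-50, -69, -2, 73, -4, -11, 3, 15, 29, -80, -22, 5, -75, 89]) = [-80, -75, -69, -50, -22, -11, -4, -2, 3, 5, 15, 29, 73, 89]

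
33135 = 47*705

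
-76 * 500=-38000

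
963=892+71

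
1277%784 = 493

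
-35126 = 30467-65593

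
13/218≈0.0596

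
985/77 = 12+61/77 ≈ 12.79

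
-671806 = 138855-810661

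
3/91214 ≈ 0.0000329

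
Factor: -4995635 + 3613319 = -1 * 2^2 * 3^1 * 13^1 * 8861^1 = -1382316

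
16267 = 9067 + 7200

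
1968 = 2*984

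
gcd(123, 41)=41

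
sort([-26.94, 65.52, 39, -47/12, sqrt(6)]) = [-26.94, -47/12, sqrt(6), 39, 65.52]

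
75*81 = 6075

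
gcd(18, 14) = 2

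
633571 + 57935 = 691506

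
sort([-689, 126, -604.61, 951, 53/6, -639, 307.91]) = [-689, -639, -604.61, 53/6, 126, 307.91, 951]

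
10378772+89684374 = 100063146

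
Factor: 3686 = 2^1 * 19^1 * 97^1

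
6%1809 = 6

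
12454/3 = 4151 + 1/3 ≈ 4151.33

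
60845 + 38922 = 99767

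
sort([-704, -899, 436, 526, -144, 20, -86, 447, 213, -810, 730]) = [-899, -810, -704, -144, -86, 20, 213, 436, 447, 526, 730]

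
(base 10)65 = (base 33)1w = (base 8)101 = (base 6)145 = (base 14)49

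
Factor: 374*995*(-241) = -1*2^1*5^1*11^1*17^1*199^1*241^1 = -89683330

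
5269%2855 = 2414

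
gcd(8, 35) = 1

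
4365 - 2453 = 1912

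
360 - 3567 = -3207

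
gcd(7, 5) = 1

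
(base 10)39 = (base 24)1f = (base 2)100111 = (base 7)54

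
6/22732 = 3/11366 ≈ 0.000264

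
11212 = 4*2803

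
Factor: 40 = 2^3*5^1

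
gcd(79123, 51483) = 1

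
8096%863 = 329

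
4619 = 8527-3908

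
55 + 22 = 77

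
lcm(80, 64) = 320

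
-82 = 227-309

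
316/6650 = 158/3325 ≈ 0.0475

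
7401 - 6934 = 467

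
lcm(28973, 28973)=28973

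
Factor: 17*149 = 17^1*149^1 = 2533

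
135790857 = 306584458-170793601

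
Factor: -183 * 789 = -1 * 3^2 * 61^1 * 263^1 = -144387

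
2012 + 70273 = 72285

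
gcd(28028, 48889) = 1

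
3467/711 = 4 + 623/711 ≈ 4.88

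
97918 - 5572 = 92346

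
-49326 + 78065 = 28739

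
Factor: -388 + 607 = 3^1*73^1 = 219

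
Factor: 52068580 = 2^2 * 5^1 * 2603429^1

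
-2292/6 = -382 = -382.00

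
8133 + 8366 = 16499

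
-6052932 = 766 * (-7902)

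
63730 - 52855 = 10875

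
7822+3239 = 11061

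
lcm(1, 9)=9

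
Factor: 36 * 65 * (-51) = -1 * 2^2 * 3^3 * 5^1 * 13^1 * 17^1 = -119340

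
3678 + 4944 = 8622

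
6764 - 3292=3472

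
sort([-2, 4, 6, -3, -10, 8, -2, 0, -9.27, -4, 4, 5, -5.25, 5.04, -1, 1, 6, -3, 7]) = [-10, -9.27, -5.25, -4, -3, -3, -2, -2, -1, 0, 1, 4, 4, 5, 5.04, 6, 6, 7, 8]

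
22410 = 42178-19768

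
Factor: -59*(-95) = 5^1*19^1*59^1 = 5605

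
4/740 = 1/185 ≈ 0.00541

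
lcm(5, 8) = 40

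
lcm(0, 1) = 0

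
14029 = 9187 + 4842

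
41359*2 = 82718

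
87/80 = 1 + 7/80 ≈ 1.09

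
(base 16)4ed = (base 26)1md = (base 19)397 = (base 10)1261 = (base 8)2355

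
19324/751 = 25 + 549/751≈25.73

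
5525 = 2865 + 2660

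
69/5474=3/238 ≈ 0.0126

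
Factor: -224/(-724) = 2^3 * 7^1 * 181^(-1) = 56/181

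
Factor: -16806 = -1*2^1*3^1*2801^1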